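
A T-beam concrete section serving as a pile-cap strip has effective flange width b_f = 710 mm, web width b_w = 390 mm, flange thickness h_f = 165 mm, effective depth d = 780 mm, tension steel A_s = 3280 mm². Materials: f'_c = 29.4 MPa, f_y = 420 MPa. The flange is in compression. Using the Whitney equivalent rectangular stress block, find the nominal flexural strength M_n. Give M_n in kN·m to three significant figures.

Tension: T = A_s f_y = 3280 × 420 = 1377600 N.
Try a within the flange: a = T/(0.85 f'_c b_f) = 1377600/(0.85 × 29.4 × 710) = 77.64 mm.
Since a = 77.64 ≤ h_f = 165 mm, the stress block lies entirely in the flange; analyse as a rectangular beam of width b_f.
M_n = T(d − a/2) = 1377600 × (780 − 38.82) = 1021.05 × 10⁶ N·mm.
M_n = 1021.05 kN·m.

M_n ≈ 1020 kN·m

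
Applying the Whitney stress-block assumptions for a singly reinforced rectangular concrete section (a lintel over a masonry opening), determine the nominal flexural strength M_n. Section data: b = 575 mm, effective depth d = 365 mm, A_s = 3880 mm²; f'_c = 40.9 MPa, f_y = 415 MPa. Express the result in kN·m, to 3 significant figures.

T = A_s f_y = 3880 × 415 = 1610200 N = 1610.2 kN.
From C = T: a = T/(0.85 f'_c b) = 1610200/(0.85 × 40.9 × 575) = 80.55 mm.
M_n = T(d − a/2) = 1610.2 kN × (365 − 40.275) mm = 522.87 kN·m.

M_n ≈ 523 kN·m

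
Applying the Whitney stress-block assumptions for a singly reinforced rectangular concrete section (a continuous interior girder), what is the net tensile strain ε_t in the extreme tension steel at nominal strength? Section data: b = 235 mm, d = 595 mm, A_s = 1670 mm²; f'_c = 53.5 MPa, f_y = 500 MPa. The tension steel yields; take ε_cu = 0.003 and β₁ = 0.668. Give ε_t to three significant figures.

ε_t ≈ 0.0123

a = A_s f_y/(0.85 f'_c b) = 78.14 mm.
β₁ = 0.668, so c = a/β₁ = 78.14/0.668 = 116.98 mm.
From the linear strain diagram with ε_cu = 0.003: ε_t = 0.003 (d − c)/c = 0.003 × (595 − 116.98)/116.98 = 0.0123.
Since ε_t ≥ 0.005, the section is tension-controlled.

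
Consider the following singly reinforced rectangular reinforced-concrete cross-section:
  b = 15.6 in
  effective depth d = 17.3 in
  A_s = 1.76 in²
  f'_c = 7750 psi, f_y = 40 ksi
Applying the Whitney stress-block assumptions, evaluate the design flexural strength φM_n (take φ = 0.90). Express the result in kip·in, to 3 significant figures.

T = A_s f_y = 1.76 × 40 = 70.4 kips.
a = T/(0.85 f'_c b) = 70.4/(0.85 × 7.75 × 15.6) = 0.685 in.
M_n = T(d − a/2) = 70.4 × (17.3 − 0.3425) = 1193.8 kip·in.
φM_n = 0.90 × 1193.8 = 1074.4 kip·in.

φM_n ≈ 1070 kip·in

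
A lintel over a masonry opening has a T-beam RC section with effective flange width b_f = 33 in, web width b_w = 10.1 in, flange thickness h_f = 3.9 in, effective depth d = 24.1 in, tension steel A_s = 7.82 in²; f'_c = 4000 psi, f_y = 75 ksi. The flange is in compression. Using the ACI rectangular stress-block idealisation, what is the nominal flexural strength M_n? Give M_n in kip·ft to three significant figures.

M_n ≈ 1030 kip·ft

Tension: T = A_s f_y = 7.82 × 75 = 586.5 kips.
Try a within the flange: a = T/(0.85 f'_c b_f) = 586.5/(0.85 × 4 × 33) = 5.227 in.
a = 5.227 > h_f = 3.9 in: the block extends into the web. Split into flange-overhang and web parts.
C_f = 0.85 f'_c (b_f − b_w) h_f = 0.85 × 4 × (33 − 10.1) × 3.9 = 303.7 kips.
Remaining web compression depth: a_w = (T − C_f)/(0.85 f'_c b_w) = (586.5 − 303.7)/(0.85 × 4 × 10.1) = 8.235 in.
M_n = C_f(d − h_f/2) + (T − C_f)(d − a_w/2) = 303.7 × (24.1 − 1.95) + 282.8 × (24.1 − 4.1175) = 6727.0 + 5651.1 = 12378.1 kip·in.
M_n = 12378.1/12 = 1031.51 kip·ft.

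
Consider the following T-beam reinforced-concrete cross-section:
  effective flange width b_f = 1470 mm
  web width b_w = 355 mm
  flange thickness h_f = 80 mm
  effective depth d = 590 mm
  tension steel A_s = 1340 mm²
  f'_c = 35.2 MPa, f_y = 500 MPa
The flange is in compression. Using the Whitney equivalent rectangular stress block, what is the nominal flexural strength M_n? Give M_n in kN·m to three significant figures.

Tension: T = A_s f_y = 1340 × 500 = 670000 N.
Try a within the flange: a = T/(0.85 f'_c b_f) = 670000/(0.85 × 35.2 × 1470) = 15.23 mm.
Since a = 15.23 ≤ h_f = 80 mm, the stress block lies entirely in the flange; analyse as a rectangular beam of width b_f.
M_n = T(d − a/2) = 670000 × (590 − 7.615) = 390.20 × 10⁶ N·mm.
M_n = 390.20 kN·m.

M_n ≈ 390 kN·m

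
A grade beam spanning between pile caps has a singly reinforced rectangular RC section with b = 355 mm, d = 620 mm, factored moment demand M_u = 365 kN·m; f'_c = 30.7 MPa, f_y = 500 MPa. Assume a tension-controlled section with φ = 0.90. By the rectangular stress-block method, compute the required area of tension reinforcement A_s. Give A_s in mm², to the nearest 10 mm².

M_n = M_u/φ = 365/0.90 = 405.556 kN·m.
With M_n = 0.85 f'_c a b (d − a/2), solve the quadratic for a:
a = d − √(d² − 2M_n/(0.85 f'_c b)) = 620 − √(620² − 2 × 405.556×10⁶/(0.85 × 30.7 × 355)) = 75.17 mm.
A_s = 0.85 f'_c a b / f_y = 0.85 × 30.7 × 75.17 × 355 / 500 = 1392.7 mm².

A_s ≈ 1390 mm²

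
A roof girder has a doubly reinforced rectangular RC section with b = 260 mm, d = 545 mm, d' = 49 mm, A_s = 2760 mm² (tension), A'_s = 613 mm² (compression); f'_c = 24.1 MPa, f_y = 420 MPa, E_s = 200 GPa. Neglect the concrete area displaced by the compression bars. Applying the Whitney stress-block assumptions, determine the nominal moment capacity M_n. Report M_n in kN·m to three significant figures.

Assume both tension and compression steel yield.
Net tension couple steel: A_s − A'_s = 2147 mm².
a = (A_s − A'_s) f_y / (0.85 f'_c b) = 901740/(0.85 × 24.1 × 260) = 169.31 mm.
c = a/β₁ = 169.31/0.85 = 199.19 mm; ε'_s = 0.003(c − d')/c = 0.0023 ≥ f_y/E_s = 0.0021, so compression steel does yield.
M_n = (A_s − A'_s) f_y (d − a/2) + A'_s f_y (d − d') = [901740 × (545 − 84.655) + 257460 × (545 − 49)] × 10⁻⁶ = 415.11 + 127.70 = 542.81 kN·m.

M_n ≈ 543 kN·m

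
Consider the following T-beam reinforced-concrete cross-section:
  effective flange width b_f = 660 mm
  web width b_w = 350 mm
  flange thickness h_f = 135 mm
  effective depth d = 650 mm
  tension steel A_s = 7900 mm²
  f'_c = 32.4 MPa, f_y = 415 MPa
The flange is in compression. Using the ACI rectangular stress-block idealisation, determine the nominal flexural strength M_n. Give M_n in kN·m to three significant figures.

Tension: T = A_s f_y = 7900 × 415 = 3278500 N.
Try a within the flange: a = T/(0.85 f'_c b_f) = 3278500/(0.85 × 32.4 × 660) = 180.37 mm.
a = 180.37 > h_f = 135 mm: the block extends into the web. Split into flange-overhang and web parts.
C_f = 0.85 f'_c (b_f − b_w) h_f = 0.85 × 32.4 × (660 − 350) × 135 = 1152549 N.
Remaining web compression depth: a_w = (T − C_f)/(0.85 f'_c b_w) = (3278500 − 1152549)/(0.85 × 32.4 × 350) = 220.56 mm.
M_n = C_f(d − h_f/2) + (T − C_f)(d − a_w/2) = 1152549 × (650 − 67.5) + 2125951 × (650 − 110.28) = 671.36 + 1147.42 = 1818.78 × 10⁶ N·mm.
M_n = 1818.78 kN·m.

M_n ≈ 1820 kN·m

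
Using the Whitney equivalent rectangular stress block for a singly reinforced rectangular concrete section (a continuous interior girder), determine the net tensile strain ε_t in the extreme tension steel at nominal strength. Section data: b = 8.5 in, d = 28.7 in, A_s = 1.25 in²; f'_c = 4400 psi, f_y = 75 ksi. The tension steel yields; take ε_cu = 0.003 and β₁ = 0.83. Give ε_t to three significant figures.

ε_t ≈ 0.0212

a = A_s f_y/(0.85 f'_c b) = 2.949 in.
β₁ = 0.83, so c = a/β₁ = 2.949/0.83 = 3.553 in.
From the linear strain diagram with ε_cu = 0.003: ε_t = 0.003 (d − c)/c = 0.003 × (28.7 − 3.553)/3.553 = 0.0212.
Since ε_t ≥ 0.005, the section is tension-controlled.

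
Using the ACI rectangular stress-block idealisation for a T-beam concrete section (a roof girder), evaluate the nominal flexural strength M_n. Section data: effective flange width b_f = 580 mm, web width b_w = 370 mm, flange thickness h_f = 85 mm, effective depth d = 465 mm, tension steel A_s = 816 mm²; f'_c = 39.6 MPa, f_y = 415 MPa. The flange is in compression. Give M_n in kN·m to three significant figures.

M_n ≈ 155 kN·m

Tension: T = A_s f_y = 816 × 415 = 338640 N.
Try a within the flange: a = T/(0.85 f'_c b_f) = 338640/(0.85 × 39.6 × 580) = 17.35 mm.
Since a = 17.35 ≤ h_f = 85 mm, the stress block lies entirely in the flange; analyse as a rectangular beam of width b_f.
M_n = T(d − a/2) = 338640 × (465 − 8.675) = 154.53 × 10⁶ N·mm.
M_n = 154.53 kN·m.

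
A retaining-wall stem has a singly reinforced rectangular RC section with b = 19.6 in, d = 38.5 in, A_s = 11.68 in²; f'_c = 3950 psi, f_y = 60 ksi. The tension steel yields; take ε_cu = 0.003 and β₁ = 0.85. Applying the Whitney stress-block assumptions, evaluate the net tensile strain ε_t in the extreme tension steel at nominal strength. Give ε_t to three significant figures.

a = A_s f_y/(0.85 f'_c b) = 10.649 in.
β₁ = 0.85, so c = a/β₁ = 10.649/0.85 = 12.528 in.
From the linear strain diagram with ε_cu = 0.003: ε_t = 0.003 (d − c)/c = 0.003 × (38.5 − 12.528)/12.528 = 0.00622.
Since ε_t ≥ 0.005, the section is tension-controlled.

ε_t ≈ 0.00622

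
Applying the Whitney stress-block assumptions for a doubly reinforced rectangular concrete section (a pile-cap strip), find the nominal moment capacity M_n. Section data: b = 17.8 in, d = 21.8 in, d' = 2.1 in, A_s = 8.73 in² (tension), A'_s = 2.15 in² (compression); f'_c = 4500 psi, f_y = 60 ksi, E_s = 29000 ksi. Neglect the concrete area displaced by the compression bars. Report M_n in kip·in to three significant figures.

Assume both steels yield.
a = (A_s − A'_s) f_y/(0.85 f'_c b) = (8.73 − 2.15) × 60/(0.85 × 4.5 × 17.8) = 5.799 in.
c = a/β₁ = 5.799/0.825 = 7.029 in; ε'_s = 0.003(c − d')/c = 0.0021 ≥ ε_y = 0.0021, so the compression steel yields.
M_n = (A_s − A'_s) f_y (d − a/2) + A'_s f_y (d − d') = 394.8 × (21.8 − 2.8995) + 129 × (21.8 − 2.1) = 7461.9 + 2541.3 = 10003.2 kip·in.

M_n ≈ 10000 kip·in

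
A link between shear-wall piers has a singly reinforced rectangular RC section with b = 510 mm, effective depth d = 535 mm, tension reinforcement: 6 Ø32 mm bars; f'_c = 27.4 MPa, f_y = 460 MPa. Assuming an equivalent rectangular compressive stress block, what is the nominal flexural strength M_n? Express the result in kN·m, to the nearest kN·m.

M_n ≈ 980 kN·m

A_s = 6 × 804 = 4824 mm².
T = A_s f_y = 4824 × 460 = 2219040 N = 2219.04 kN.
From C = T: a = T/(0.85 f'_c b) = 2219040/(0.85 × 27.4 × 510) = 186.82 mm.
M_n = T(d − a/2) = 2219.04 kN × (535 − 93.41) mm = 979.91 kN·m.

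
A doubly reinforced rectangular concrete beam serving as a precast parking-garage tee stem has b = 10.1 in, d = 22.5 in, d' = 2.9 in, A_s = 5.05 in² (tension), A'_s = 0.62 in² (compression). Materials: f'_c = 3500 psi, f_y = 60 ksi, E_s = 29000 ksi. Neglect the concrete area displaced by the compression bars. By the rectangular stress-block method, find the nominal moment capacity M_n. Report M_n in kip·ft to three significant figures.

M_n ≈ 461 kip·ft

Assume both steels yield.
a = (A_s − A'_s) f_y/(0.85 f'_c b) = (5.05 − 0.62) × 60/(0.85 × 3.5 × 10.1) = 8.846 in.
c = a/β₁ = 8.846/0.85 = 10.407 in; ε'_s = 0.003(c − d')/c = 0.0022 ≥ ε_y = 0.0021, so the compression steel yields.
M_n = (A_s − A'_s) f_y (d − a/2) + A'_s f_y (d − d') = 265.8 × (22.5 − 4.423) + 37.2 × (22.5 − 2.9) = 4804.9 + 729.1 = 5534.0 kip·in = 5534.0/12 = 461.17 kip·ft.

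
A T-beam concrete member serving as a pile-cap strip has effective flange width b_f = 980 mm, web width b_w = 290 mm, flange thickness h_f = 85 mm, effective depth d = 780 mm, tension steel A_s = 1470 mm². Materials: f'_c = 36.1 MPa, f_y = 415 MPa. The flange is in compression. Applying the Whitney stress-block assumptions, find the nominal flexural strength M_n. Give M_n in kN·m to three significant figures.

M_n ≈ 470 kN·m

Tension: T = A_s f_y = 1470 × 415 = 610050 N.
Try a within the flange: a = T/(0.85 f'_c b_f) = 610050/(0.85 × 36.1 × 980) = 20.29 mm.
Since a = 20.29 ≤ h_f = 85 mm, the stress block lies entirely in the flange; analyse as a rectangular beam of width b_f.
M_n = T(d − a/2) = 610050 × (780 − 10.145) = 469.65 × 10⁶ N·mm.
M_n = 469.65 kN·m.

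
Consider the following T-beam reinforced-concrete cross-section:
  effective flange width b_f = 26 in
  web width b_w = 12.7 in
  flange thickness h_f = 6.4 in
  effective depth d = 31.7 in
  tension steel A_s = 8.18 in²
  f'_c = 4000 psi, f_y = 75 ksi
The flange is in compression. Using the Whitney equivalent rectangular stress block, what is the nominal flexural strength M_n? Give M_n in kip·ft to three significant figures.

Tension: T = A_s f_y = 8.18 × 75 = 613.5 kips.
Try a within the flange: a = T/(0.85 f'_c b_f) = 613.5/(0.85 × 4 × 26) = 6.940 in.
a = 6.940 > h_f = 6.4 in: the block extends into the web. Split into flange-overhang and web parts.
C_f = 0.85 f'_c (b_f − b_w) h_f = 0.85 × 4 × (26 − 12.7) × 6.4 = 289.4 kips.
Remaining web compression depth: a_w = (T − C_f)/(0.85 f'_c b_w) = (613.5 − 289.4)/(0.85 × 4 × 12.7) = 7.506 in.
M_n = C_f(d − h_f/2) + (T − C_f)(d − a_w/2) = 289.4 × (31.7 − 3.2) + 324.1 × (31.7 − 3.753) = 8247.9 + 9057.6 = 17305.5 kip·in.
M_n = 17305.5/12 = 1442.13 kip·ft.

M_n ≈ 1440 kip·ft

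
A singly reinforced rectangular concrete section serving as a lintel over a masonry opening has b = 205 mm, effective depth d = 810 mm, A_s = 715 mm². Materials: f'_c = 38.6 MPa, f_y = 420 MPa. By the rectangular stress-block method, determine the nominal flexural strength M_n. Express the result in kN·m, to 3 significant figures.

T = A_s f_y = 715 × 420 = 300300 N = 300.3 kN.
From C = T: a = T/(0.85 f'_c b) = 300300/(0.85 × 38.6 × 205) = 44.65 mm.
M_n = T(d − a/2) = 300.3 kN × (810 − 22.325) mm = 236.54 kN·m.

M_n ≈ 237 kN·m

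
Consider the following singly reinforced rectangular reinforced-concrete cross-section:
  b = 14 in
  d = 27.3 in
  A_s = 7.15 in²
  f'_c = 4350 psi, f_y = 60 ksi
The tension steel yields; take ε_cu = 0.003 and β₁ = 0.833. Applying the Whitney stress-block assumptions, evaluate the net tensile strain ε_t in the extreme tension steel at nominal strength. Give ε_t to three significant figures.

ε_t ≈ 0.00523

a = A_s f_y/(0.85 f'_c b) = 8.287 in.
β₁ = 0.833, so c = a/β₁ = 8.287/0.833 = 9.948 in.
From the linear strain diagram with ε_cu = 0.003: ε_t = 0.003 (d − c)/c = 0.003 × (27.3 − 9.948)/9.948 = 0.00523.
Since ε_t ≥ 0.005, the section is tension-controlled.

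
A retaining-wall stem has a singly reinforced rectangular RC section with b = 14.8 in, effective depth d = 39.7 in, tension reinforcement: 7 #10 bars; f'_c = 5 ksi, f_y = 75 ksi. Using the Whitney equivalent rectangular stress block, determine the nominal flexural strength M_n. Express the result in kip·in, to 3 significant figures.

A_s = 7 × 1.27 = 8.89 in².
T = A_s f_y = 8.89 × 75 = 666.75 kips.
a = T/(0.85 f'_c b) = 666.75/(0.85 × 5 × 14.8) = 10.600 in.
M_n = T(d − a/2) = 666.75 × (39.7 − 5.3) = 22936.2 kip·in.

M_n ≈ 22900 kip·in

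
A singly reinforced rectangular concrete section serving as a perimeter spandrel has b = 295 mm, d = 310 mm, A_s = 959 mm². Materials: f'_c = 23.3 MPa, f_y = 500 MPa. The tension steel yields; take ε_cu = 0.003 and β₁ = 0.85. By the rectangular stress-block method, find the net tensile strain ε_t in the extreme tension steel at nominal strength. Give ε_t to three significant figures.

a = A_s f_y/(0.85 f'_c b) = 82.07 mm.
β₁ = 0.85, so c = a/β₁ = 82.07/0.85 = 96.55 mm.
From the linear strain diagram with ε_cu = 0.003: ε_t = 0.003 (d − c)/c = 0.003 × (310 − 96.55)/96.55 = 0.00663.
Since ε_t ≥ 0.005, the section is tension-controlled.

ε_t ≈ 0.00663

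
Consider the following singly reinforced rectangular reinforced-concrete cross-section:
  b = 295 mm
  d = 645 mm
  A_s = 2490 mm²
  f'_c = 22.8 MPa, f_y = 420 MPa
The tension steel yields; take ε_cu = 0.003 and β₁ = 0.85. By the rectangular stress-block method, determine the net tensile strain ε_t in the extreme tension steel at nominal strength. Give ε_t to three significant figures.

ε_t ≈ 0.00599

a = A_s f_y/(0.85 f'_c b) = 182.92 mm.
β₁ = 0.85, so c = a/β₁ = 182.92/0.85 = 215.20 mm.
From the linear strain diagram with ε_cu = 0.003: ε_t = 0.003 (d − c)/c = 0.003 × (645 − 215.20)/215.20 = 0.00599.
Since ε_t ≥ 0.005, the section is tension-controlled.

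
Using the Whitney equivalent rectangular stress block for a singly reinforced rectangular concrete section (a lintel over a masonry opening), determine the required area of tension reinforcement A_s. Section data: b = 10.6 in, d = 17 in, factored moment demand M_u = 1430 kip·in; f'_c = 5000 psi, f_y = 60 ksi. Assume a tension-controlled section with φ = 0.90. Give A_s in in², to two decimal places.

A_s ≈ 1.67 in²

M_n = M_u/φ = 1430/0.90 = 1588.89 kip·in.
From M_n = 0.85 f'_c a b (d − a/2):
a = d − √(d² − 2M_n/(0.85 f'_c b)) = 17 − √(17² − 2 × 1588.89/(0.85 × 5 × 10.6)) = 2.220 in.
A_s = 0.85 f'_c a b / f_y = 0.85 × 5 × 2.220 × 10.6 / 60 = 1.667 in².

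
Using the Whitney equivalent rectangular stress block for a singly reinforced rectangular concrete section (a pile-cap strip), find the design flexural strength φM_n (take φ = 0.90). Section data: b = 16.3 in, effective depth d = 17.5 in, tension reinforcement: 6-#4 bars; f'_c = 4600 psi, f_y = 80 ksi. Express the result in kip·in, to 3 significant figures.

φM_n ≈ 1450 kip·in

A_s = 6 × 0.2 = 1.2 in².
T = A_s f_y = 1.2 × 80 = 96 kips.
a = T/(0.85 f'_c b) = 96/(0.85 × 4.6 × 16.3) = 1.506 in.
M_n = T(d − a/2) = 96 × (17.5 − 0.753) = 1607.7 kip·in.
φM_n = 0.90 × 1607.7 = 1446.9 kip·in.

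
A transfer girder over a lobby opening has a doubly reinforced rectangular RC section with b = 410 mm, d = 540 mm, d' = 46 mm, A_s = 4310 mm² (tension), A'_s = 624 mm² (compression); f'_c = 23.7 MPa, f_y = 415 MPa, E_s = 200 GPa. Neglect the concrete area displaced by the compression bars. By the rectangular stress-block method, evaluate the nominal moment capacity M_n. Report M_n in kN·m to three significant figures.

M_n ≈ 812 kN·m

Assume both tension and compression steel yield.
Net tension couple steel: A_s − A'_s = 3686 mm².
a = (A_s − A'_s) f_y / (0.85 f'_c b) = 1529690/(0.85 × 23.7 × 410) = 185.20 mm.
c = a/β₁ = 185.20/0.85 = 217.88 mm; ε'_s = 0.003(c − d')/c = 0.0024 ≥ f_y/E_s = 0.0021, so compression steel does yield.
M_n = (A_s − A'_s) f_y (d − a/2) + A'_s f_y (d − d') = [1529690 × (540 − 92.6) + 258960 × (540 − 46)] × 10⁻⁶ = 684.38 + 127.93 = 812.31 kN·m.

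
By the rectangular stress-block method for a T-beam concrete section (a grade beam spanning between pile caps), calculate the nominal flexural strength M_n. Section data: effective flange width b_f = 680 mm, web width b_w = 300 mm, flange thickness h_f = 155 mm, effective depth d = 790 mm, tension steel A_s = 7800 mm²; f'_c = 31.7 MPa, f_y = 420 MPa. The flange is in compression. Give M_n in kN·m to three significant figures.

Tension: T = A_s f_y = 7800 × 420 = 3276000 N.
Try a within the flange: a = T/(0.85 f'_c b_f) = 3276000/(0.85 × 31.7 × 680) = 178.80 mm.
a = 178.80 > h_f = 155 mm: the block extends into the web. Split into flange-overhang and web parts.
C_f = 0.85 f'_c (b_f − b_w) h_f = 0.85 × 31.7 × (680 − 300) × 155 = 1587061 N.
Remaining web compression depth: a_w = (T − C_f)/(0.85 f'_c b_w) = (3276000 − 1587061)/(0.85 × 31.7 × 300) = 208.94 mm.
M_n = C_f(d − h_f/2) + (T − C_f)(d − a_w/2) = 1587061 × (790 − 77.5) + 1688939 × (790 − 104.47) = 1130.78 + 1157.82 = 2288.60 × 10⁶ N·mm.
M_n = 2288.60 kN·m.

M_n ≈ 2290 kN·m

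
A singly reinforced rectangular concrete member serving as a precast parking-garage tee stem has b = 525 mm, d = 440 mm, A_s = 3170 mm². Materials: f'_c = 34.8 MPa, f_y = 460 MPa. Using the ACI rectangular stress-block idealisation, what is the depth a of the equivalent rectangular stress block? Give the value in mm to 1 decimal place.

a ≈ 93.9 mm

T = A_s f_y = 3170 × 460 = 1458200 N = 1458.2 kN.
Setting C = 0.85 f'_c a b equal to T: a = 1458200/(0.85 × 34.8 × 525) = 93.9 mm.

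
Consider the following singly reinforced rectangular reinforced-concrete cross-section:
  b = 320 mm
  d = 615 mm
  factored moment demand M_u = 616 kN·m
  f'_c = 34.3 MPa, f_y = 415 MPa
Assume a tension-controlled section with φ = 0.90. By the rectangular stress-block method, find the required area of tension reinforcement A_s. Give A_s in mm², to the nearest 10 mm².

M_n = M_u/φ = 616/0.90 = 684.444 kN·m.
With M_n = 0.85 f'_c a b (d − a/2), solve the quadratic for a:
a = d − √(d² − 2M_n/(0.85 f'_c b)) = 615 − √(615² − 2 × 684.444×10⁶/(0.85 × 34.3 × 320)) = 133.86 mm.
A_s = 0.85 f'_c a b / f_y = 0.85 × 34.3 × 133.86 × 320 / 415 = 3009.3 mm².

A_s ≈ 3010 mm²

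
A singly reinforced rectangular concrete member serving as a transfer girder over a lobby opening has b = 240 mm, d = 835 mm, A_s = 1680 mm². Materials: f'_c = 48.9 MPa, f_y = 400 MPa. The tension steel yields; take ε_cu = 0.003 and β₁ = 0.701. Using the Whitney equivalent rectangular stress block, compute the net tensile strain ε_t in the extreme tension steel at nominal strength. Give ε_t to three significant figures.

a = A_s f_y/(0.85 f'_c b) = 67.36 mm.
β₁ = 0.701, so c = a/β₁ = 67.36/0.701 = 96.09 mm.
From the linear strain diagram with ε_cu = 0.003: ε_t = 0.003 (d − c)/c = 0.003 × (835 − 96.09)/96.09 = 0.0231.
Since ε_t ≥ 0.005, the section is tension-controlled.

ε_t ≈ 0.0231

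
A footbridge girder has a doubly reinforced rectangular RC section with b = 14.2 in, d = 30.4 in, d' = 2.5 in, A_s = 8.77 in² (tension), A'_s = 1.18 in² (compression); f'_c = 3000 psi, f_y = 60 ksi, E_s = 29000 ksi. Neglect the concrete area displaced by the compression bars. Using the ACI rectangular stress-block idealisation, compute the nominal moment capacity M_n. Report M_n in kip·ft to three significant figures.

M_n ≈ 1080 kip·ft

Assume both steels yield.
a = (A_s − A'_s) f_y/(0.85 f'_c b) = (8.77 − 1.18) × 60/(0.85 × 3 × 14.2) = 12.577 in.
c = a/β₁ = 12.577/0.85 = 14.796 in; ε'_s = 0.003(c − d')/c = 0.0025 ≥ ε_y = 0.0021, so the compression steel yields.
M_n = (A_s − A'_s) f_y (d − a/2) + A'_s f_y (d − d') = 455.4 × (30.4 − 6.2885) + 70.8 × (30.4 − 2.5) = 10980.4 + 1975.3 = 12955.7 kip·in = 12955.7/12 = 1079.64 kip·ft.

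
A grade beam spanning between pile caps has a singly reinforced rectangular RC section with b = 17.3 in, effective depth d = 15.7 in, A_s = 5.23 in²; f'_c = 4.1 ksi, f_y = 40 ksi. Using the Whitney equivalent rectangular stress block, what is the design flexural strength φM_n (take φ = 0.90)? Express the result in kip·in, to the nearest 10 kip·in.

φM_n ≈ 2630 kip·in

T = A_s f_y = 5.23 × 40 = 209.2 kips.
a = T/(0.85 f'_c b) = 209.2/(0.85 × 4.1 × 17.3) = 3.470 in.
M_n = T(d − a/2) = 209.2 × (15.7 − 1.735) = 2921.5 kip·in.
φM_n = 0.90 × 2921.5 = 2629.4 kip·in.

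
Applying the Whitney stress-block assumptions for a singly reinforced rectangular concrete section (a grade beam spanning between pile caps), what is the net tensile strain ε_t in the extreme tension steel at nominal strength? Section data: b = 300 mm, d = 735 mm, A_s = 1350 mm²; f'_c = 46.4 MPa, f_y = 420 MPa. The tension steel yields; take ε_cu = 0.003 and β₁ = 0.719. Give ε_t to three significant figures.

ε_t ≈ 0.0301

a = A_s f_y/(0.85 f'_c b) = 47.92 mm.
β₁ = 0.719, so c = a/β₁ = 47.92/0.719 = 66.65 mm.
From the linear strain diagram with ε_cu = 0.003: ε_t = 0.003 (d − c)/c = 0.003 × (735 − 66.65)/66.65 = 0.0301.
Since ε_t ≥ 0.005, the section is tension-controlled.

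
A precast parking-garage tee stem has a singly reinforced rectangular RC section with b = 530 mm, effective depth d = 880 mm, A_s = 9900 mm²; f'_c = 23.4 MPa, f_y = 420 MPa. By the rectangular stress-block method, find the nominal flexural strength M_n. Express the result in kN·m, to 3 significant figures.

M_n ≈ 2840 kN·m

T = A_s f_y = 9900 × 420 = 4158000 N = 4158 kN.
From C = T: a = T/(0.85 f'_c b) = 4158000/(0.85 × 23.4 × 530) = 394.43 mm.
M_n = T(d − a/2) = 4158 kN × (880 − 197.215) mm = 2839.02 kN·m.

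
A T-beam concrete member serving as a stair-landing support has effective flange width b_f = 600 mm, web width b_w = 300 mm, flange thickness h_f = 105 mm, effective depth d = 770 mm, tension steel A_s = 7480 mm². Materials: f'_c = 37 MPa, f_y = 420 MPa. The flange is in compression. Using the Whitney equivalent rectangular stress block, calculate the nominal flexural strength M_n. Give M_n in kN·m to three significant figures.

Tension: T = A_s f_y = 7480 × 420 = 3141600 N.
Try a within the flange: a = T/(0.85 f'_c b_f) = 3141600/(0.85 × 37 × 600) = 166.49 mm.
a = 166.49 > h_f = 105 mm: the block extends into the web. Split into flange-overhang and web parts.
C_f = 0.85 f'_c (b_f − b_w) h_f = 0.85 × 37 × (600 − 300) × 105 = 990675 N.
Remaining web compression depth: a_w = (T − C_f)/(0.85 f'_c b_w) = (3141600 − 990675)/(0.85 × 37 × 300) = 227.97 mm.
M_n = C_f(d − h_f/2) + (T − C_f)(d − a_w/2) = 990675 × (770 − 52.5) + 2150925 × (770 − 113.985) = 710.81 + 1411.04 = 2121.85 × 10⁶ N·mm.
M_n = 2121.85 kN·m.

M_n ≈ 2120 kN·m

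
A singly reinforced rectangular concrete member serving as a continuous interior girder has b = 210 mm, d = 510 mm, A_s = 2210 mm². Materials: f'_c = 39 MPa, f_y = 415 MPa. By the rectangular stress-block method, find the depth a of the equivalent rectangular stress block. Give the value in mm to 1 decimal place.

T = A_s f_y = 2210 × 415 = 917150 N = 917.15 kN.
Setting C = 0.85 f'_c a b equal to T: a = 917150/(0.85 × 39 × 210) = 131.7 mm.

a ≈ 131.7 mm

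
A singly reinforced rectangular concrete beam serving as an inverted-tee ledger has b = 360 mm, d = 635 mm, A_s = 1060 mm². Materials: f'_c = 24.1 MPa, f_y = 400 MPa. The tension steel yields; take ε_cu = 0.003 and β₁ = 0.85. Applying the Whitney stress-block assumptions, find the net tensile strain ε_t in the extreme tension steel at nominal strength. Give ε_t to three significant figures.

a = A_s f_y/(0.85 f'_c b) = 57.49 mm.
β₁ = 0.85, so c = a/β₁ = 57.49/0.85 = 67.64 mm.
From the linear strain diagram with ε_cu = 0.003: ε_t = 0.003 (d − c)/c = 0.003 × (635 − 67.64)/67.64 = 0.0252.
Since ε_t ≥ 0.005, the section is tension-controlled.

ε_t ≈ 0.0252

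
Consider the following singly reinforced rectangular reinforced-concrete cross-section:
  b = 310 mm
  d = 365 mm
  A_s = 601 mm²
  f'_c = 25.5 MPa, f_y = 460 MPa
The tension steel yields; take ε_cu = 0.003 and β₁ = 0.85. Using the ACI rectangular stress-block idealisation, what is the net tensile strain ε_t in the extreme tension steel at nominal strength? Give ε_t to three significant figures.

a = A_s f_y/(0.85 f'_c b) = 41.14 mm.
β₁ = 0.85, so c = a/β₁ = 41.14/0.85 = 48.40 mm.
From the linear strain diagram with ε_cu = 0.003: ε_t = 0.003 (d − c)/c = 0.003 × (365 − 48.40)/48.40 = 0.0196.
Since ε_t ≥ 0.005, the section is tension-controlled.

ε_t ≈ 0.0196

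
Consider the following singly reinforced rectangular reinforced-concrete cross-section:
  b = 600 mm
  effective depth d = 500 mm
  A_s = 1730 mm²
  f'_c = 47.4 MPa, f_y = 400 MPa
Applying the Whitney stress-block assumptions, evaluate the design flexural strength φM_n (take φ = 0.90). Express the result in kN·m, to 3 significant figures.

T = A_s f_y = 1730 × 400 = 692000 N = 692 kN.
From C = T: a = T/(0.85 f'_c b) = 692000/(0.85 × 47.4 × 600) = 28.63 mm.
M_n = T(d − a/2) = 692 kN × (500 − 14.315) mm = 336.09 kN·m.
φM_n = 0.90 × 336.09 = 302.48 kN·m.

φM_n ≈ 302 kN·m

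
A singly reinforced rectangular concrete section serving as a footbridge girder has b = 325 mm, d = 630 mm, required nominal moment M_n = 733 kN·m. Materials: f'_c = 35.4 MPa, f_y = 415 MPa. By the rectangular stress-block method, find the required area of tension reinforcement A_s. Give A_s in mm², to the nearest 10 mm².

With M_n = 0.85 f'_c a b (d − a/2), solve the quadratic for a:
a = d − √(d² − 2M_n/(0.85 f'_c b)) = 630 − √(630² − 2 × 733×10⁶/(0.85 × 35.4 × 325)) = 133.02 mm.
A_s = 0.85 f'_c a b / f_y = 0.85 × 35.4 × 133.02 × 325 / 415 = 3134.5 mm².

A_s ≈ 3130 mm²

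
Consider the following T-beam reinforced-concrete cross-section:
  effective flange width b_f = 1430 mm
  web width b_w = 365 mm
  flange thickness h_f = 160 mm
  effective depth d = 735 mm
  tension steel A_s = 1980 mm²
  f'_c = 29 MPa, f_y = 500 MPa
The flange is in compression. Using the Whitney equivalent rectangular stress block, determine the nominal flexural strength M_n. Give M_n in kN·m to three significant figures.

Tension: T = A_s f_y = 1980 × 500 = 990000 N.
Try a within the flange: a = T/(0.85 f'_c b_f) = 990000/(0.85 × 29 × 1430) = 28.09 mm.
Since a = 28.09 ≤ h_f = 160 mm, the stress block lies entirely in the flange; analyse as a rectangular beam of width b_f.
M_n = T(d − a/2) = 990000 × (735 − 14.045) = 713.75 × 10⁶ N·mm.
M_n = 713.75 kN·m.

M_n ≈ 714 kN·m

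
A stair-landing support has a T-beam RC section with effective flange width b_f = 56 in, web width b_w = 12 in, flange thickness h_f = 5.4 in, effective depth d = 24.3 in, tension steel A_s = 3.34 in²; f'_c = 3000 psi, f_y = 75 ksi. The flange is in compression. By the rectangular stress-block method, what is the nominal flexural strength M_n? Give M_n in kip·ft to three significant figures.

Tension: T = A_s f_y = 3.34 × 75 = 250.5 kips.
Try a within the flange: a = T/(0.85 f'_c b_f) = 250.5/(0.85 × 3 × 56) = 1.754 in.
Since a = 1.754 ≤ h_f = 5.4 in, the stress block lies entirely in the flange; analyse as a rectangular beam of width b_f.
M_n = T(d − a/2) = 250.5 × (24.3 − 0.877) = 5867.5 kip·in.
M_n = 5867.5/12 = 488.96 kip·ft.

M_n ≈ 489 kip·ft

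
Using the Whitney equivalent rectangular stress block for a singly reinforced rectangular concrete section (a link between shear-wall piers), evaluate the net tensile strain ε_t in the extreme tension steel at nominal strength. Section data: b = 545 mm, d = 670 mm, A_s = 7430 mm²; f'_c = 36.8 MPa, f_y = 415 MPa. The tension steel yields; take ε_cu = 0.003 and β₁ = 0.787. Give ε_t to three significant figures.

a = A_s f_y/(0.85 f'_c b) = 180.87 mm.
β₁ = 0.787, so c = a/β₁ = 180.87/0.787 = 229.82 mm.
From the linear strain diagram with ε_cu = 0.003: ε_t = 0.003 (d − c)/c = 0.003 × (670 − 229.82)/229.82 = 0.00575.
Since ε_t ≥ 0.005, the section is tension-controlled.

ε_t ≈ 0.00575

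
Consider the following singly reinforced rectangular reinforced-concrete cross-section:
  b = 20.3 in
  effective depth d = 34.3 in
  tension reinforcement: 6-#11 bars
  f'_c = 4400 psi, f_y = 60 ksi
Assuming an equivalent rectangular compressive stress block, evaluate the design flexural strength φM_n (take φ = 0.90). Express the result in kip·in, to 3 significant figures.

A_s = 6 × 1.56 = 9.36 in².
T = A_s f_y = 9.36 × 60 = 561.6 kips.
a = T/(0.85 f'_c b) = 561.6/(0.85 × 4.4 × 20.3) = 7.397 in.
M_n = T(d − a/2) = 561.6 × (34.3 − 3.6985) = 17185.8 kip·in.
φM_n = 0.90 × 17185.8 = 15467.2 kip·in.

φM_n ≈ 15500 kip·in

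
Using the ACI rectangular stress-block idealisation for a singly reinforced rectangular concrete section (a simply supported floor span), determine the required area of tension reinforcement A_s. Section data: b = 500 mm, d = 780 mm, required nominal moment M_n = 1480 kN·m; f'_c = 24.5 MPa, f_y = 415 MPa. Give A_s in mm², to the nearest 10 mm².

A_s ≈ 5290 mm²

With M_n = 0.85 f'_c a b (d − a/2), solve the quadratic for a:
a = d − √(d² − 2M_n/(0.85 f'_c b)) = 780 − √(780² − 2 × 1480×10⁶/(0.85 × 24.5 × 500)) = 210.68 mm.
A_s = 0.85 f'_c a b / f_y = 0.85 × 24.5 × 210.68 × 500 / 415 = 5286.0 mm².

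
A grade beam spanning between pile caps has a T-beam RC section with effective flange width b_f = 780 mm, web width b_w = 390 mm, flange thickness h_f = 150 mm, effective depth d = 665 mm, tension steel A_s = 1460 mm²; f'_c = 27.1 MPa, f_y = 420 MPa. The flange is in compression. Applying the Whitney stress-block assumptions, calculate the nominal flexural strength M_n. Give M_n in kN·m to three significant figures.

Tension: T = A_s f_y = 1460 × 420 = 613200 N.
Try a within the flange: a = T/(0.85 f'_c b_f) = 613200/(0.85 × 27.1 × 780) = 34.13 mm.
Since a = 34.13 ≤ h_f = 150 mm, the stress block lies entirely in the flange; analyse as a rectangular beam of width b_f.
M_n = T(d − a/2) = 613200 × (665 − 17.065) = 397.31 × 10⁶ N·mm.
M_n = 397.31 kN·m.

M_n ≈ 397 kN·m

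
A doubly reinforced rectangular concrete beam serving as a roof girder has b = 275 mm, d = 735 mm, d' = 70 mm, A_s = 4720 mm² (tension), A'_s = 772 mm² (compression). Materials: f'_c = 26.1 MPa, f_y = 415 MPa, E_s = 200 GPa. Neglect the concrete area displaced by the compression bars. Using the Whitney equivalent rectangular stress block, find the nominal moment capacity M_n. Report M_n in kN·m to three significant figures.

M_n ≈ 1200 kN·m

Assume both tension and compression steel yield.
Net tension couple steel: A_s − A'_s = 3948 mm².
a = (A_s − A'_s) f_y / (0.85 f'_c b) = 1638420/(0.85 × 26.1 × 275) = 268.55 mm.
c = a/β₁ = 268.55/0.85 = 315.94 mm; ε'_s = 0.003(c − d')/c = 0.0023 ≥ f_y/E_s = 0.0021, so compression steel does yield.
M_n = (A_s − A'_s) f_y (d − a/2) + A'_s f_y (d − d') = [1638420 × (735 − 134.275) + 320380 × (735 − 70)] × 10⁻⁶ = 984.24 + 213.05 = 1197.29 kN·m.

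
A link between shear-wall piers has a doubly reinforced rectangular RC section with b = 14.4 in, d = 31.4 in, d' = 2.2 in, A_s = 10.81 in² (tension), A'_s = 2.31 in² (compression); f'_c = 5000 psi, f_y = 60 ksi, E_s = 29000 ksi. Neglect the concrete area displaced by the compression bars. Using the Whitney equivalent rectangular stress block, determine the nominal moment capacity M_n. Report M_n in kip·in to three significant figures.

M_n ≈ 17900 kip·in

Assume both steels yield.
a = (A_s − A'_s) f_y/(0.85 f'_c b) = (10.81 − 2.31) × 60/(0.85 × 5 × 14.4) = 8.333 in.
c = a/β₁ = 8.333/0.8 = 10.416 in; ε'_s = 0.003(c − d')/c = 0.0024 ≥ ε_y = 0.0021, so the compression steel yields.
M_n = (A_s − A'_s) f_y (d − a/2) + A'_s f_y (d − d') = 510 × (31.4 − 4.1665) + 138.6 × (31.4 − 2.2) = 13889.1 + 4047.1 = 17936.2 kip·in.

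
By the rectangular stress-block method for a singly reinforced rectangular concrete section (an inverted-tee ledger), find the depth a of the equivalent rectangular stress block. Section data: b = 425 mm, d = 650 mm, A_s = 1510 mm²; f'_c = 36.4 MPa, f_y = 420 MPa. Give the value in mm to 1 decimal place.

a ≈ 48.2 mm

T = A_s f_y = 1510 × 420 = 634200 N = 634.2 kN.
Setting C = 0.85 f'_c a b equal to T: a = 634200/(0.85 × 36.4 × 425) = 48.2 mm.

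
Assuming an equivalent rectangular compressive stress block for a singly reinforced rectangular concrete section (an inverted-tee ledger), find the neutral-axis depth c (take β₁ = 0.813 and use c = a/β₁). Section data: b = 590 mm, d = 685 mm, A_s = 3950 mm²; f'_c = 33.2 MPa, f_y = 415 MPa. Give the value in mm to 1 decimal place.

c ≈ 121.1 mm

T = A_s f_y = 3950 × 415 = 1639250 N = 1639.25 kN.
Setting C = 0.85 f'_c a b equal to T: a = 1639250/(0.85 × 33.2 × 590) = 98.455 mm.
With β₁ = 0.813, c = a/β₁ = 98.455/0.813 = 121.1 mm.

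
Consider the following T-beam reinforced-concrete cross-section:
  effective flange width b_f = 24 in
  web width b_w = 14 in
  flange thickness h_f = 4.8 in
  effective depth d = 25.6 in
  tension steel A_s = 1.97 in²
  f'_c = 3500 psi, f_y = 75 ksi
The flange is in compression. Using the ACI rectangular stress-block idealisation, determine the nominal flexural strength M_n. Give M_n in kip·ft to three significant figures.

M_n ≈ 302 kip·ft

Tension: T = A_s f_y = 1.97 × 75 = 147.75 kips.
Try a within the flange: a = T/(0.85 f'_c b_f) = 147.75/(0.85 × 3.5 × 24) = 2.069 in.
Since a = 2.069 ≤ h_f = 4.8 in, the stress block lies entirely in the flange; analyse as a rectangular beam of width b_f.
M_n = T(d − a/2) = 147.75 × (25.6 − 1.0345) = 3629.6 kip·in.
M_n = 3629.6/12 = 302.47 kip·ft.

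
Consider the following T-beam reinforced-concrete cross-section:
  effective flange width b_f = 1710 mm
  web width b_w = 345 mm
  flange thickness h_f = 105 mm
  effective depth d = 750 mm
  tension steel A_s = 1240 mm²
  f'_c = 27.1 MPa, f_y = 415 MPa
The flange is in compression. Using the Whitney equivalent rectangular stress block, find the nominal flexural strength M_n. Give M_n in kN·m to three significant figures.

M_n ≈ 383 kN·m

Tension: T = A_s f_y = 1240 × 415 = 514600 N.
Try a within the flange: a = T/(0.85 f'_c b_f) = 514600/(0.85 × 27.1 × 1710) = 13.06 mm.
Since a = 13.06 ≤ h_f = 105 mm, the stress block lies entirely in the flange; analyse as a rectangular beam of width b_f.
M_n = T(d − a/2) = 514600 × (750 − 6.53) = 382.59 × 10⁶ N·mm.
M_n = 382.59 kN·m.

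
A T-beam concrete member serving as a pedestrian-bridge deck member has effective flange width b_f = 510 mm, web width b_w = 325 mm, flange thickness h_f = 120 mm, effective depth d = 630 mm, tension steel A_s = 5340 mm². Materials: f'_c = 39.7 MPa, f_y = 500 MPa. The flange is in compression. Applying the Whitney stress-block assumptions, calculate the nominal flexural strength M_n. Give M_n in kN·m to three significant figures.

Tension: T = A_s f_y = 5340 × 500 = 2670000 N.
Try a within the flange: a = T/(0.85 f'_c b_f) = 2670000/(0.85 × 39.7 × 510) = 155.14 mm.
a = 155.14 > h_f = 120 mm: the block extends into the web. Split into flange-overhang and web parts.
C_f = 0.85 f'_c (b_f − b_w) h_f = 0.85 × 39.7 × (510 − 325) × 120 = 749139 N.
Remaining web compression depth: a_w = (T − C_f)/(0.85 f'_c b_w) = (2670000 − 749139)/(0.85 × 39.7 × 325) = 175.15 mm.
M_n = C_f(d − h_f/2) + (T − C_f)(d − a_w/2) = 749139 × (630 − 60) + 1920861 × (630 − 87.575) = 427.01 + 1041.92 = 1468.93 × 10⁶ N·mm.
M_n = 1468.93 kN·m.

M_n ≈ 1470 kN·m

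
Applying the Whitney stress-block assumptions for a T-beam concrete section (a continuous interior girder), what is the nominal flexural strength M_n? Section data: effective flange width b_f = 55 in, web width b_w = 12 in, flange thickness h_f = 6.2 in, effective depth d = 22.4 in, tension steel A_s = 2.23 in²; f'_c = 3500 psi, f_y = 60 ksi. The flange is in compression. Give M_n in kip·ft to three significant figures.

Tension: T = A_s f_y = 2.23 × 60 = 133.8 kips.
Try a within the flange: a = T/(0.85 f'_c b_f) = 133.8/(0.85 × 3.5 × 55) = 0.818 in.
Since a = 0.818 ≤ h_f = 6.2 in, the stress block lies entirely in the flange; analyse as a rectangular beam of width b_f.
M_n = T(d − a/2) = 133.8 × (22.4 − 0.409) = 2942.4 kip·in.
M_n = 2942.4/12 = 245.20 kip·ft.

M_n ≈ 245 kip·ft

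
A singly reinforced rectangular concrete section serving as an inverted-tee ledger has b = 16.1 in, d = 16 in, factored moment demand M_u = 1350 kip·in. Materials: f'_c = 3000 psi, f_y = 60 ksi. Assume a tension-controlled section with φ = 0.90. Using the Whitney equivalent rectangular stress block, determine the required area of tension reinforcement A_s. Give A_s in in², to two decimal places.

A_s ≈ 1.69 in²

M_n = M_u/φ = 1350/0.90 = 1500 kip·in.
From M_n = 0.85 f'_c a b (d − a/2):
a = d − √(d² − 2M_n/(0.85 f'_c b)) = 16 − √(16² − 2 × 1500/(0.85 × 3 × 16.1)) = 2.475 in.
A_s = 0.85 f'_c a b / f_y = 0.85 × 3 × 2.475 × 16.1 / 60 = 1.694 in².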